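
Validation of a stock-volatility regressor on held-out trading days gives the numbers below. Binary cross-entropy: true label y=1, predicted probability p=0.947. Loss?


BCE = -[y·ln(p) + (1-y)·ln(1-p)]
= -1·ln(0.947) - 0
= -ln(0.947) = 0.0545

0.0545


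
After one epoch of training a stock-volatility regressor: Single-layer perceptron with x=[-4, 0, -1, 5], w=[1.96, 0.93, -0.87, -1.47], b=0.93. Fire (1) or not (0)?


z = (-4)·(1.96) + (0)·(0.93) + (-1)·(-0.87) + (5)·(-1.47) + 0.93
  = -13.39
step(z) = 0 (z<0)

0


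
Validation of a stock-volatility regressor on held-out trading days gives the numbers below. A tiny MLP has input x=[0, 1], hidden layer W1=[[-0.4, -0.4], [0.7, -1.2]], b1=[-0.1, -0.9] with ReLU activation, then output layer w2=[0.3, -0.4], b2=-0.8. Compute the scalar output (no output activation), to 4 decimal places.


z1[0] = (-0.4)·(0) + (-0.4)·(1) - 0.1 = -0.5
z1[1] = (0.7)·(0) + (-1.2)·(1) - 0.9 = -2.1
h = ReLU(z1) = [0.0, 0.0]
output = (0.3)·(0.0) + (-0.4)·(0.0) - 0.8 = -0.8

-0.8


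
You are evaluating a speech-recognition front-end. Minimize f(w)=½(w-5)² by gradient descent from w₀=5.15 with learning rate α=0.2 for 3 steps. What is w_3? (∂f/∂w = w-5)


step 1: grad = 5.15-5 = 0.15; w = 5.15 - 0.2·(0.15) = 5.12
step 2: grad = 5.12-5 = 0.12; w = 5.12 - 0.2·(0.12) = 5.096
step 3: grad = 5.096-5 = 0.096; w = 5.096 - 0.2·(0.096) = 5.0768

5.0768


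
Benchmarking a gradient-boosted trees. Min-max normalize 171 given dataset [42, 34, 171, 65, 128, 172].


min=34, max=172
(171-34)/(172-34) = 137/138 = 0.9928

0.9928


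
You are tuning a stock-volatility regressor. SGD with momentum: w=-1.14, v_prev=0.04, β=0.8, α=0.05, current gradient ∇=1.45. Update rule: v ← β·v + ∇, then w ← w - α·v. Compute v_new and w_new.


v_new = 0.8·0.04 + 1.45 = 0.032 + 1.45 = 1.482
w_new = -1.14 - 0.05·1.482 = -1.14 - 0.0741 = -1.2141

v_new=1.482, w_new=-1.2141


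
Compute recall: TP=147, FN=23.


Recall = TP/(TP+FN)
= 147/(147+23)
= 147/170 = 86.47%

86.47%


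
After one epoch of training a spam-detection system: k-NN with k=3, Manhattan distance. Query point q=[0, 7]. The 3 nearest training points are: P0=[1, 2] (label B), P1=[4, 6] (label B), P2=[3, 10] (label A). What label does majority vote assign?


d(q,P0) = 6  (label B)
d(q,P1) = 5  (label B)
d(q,P2) = 6  (label A)
Votes: A=1, B=2
Majority → B

B


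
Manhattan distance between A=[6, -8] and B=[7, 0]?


d = |6-7| + |-8-0|
  = 1 + 8
  = 9

9


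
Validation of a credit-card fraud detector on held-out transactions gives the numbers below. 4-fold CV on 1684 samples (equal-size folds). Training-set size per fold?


Fold size = 1684/4 = 421
Training per fold = 1684 - 421 = 1263

1263


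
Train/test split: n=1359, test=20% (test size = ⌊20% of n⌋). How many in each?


Test = ⌊1359·20/100⌋ = 271
Train = 1359 - 271 = 1088

Train: 1088, Test: 271


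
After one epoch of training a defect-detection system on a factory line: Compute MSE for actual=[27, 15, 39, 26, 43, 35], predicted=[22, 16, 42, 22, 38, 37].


Squared errors: (27-22)²=25, (15-16)²=1, (39-42)²=9, (26-22)²=16, (43-38)²=25, (35-37)²=4
Sum = 80
MSE = 80/6 = 40/3

40/3


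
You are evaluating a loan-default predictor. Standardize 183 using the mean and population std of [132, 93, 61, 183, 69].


μ = 107.6, σ = 45.0671
z = (183 - 107.6)/45.0671 = 1.6731

1.6731


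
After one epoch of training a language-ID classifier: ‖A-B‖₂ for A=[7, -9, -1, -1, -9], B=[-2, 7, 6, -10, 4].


d = √((7+ 2)² + (-9-7)² + (-1-6)² + (-1+ 10)² + (-9-4)²)
  = √(81 + 256 + 49 + 81 + 169)
  = √636 = 25.219

25.219


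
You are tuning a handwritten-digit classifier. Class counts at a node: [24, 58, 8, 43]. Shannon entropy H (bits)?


Probabilities: [24/133, 58/133, 8/133, 43/133] ≈ [0.1805, 0.4361, 0.0602, 0.3233]
H = -((24/133)·log₂(24/133) + (58/133)·log₂(58/133) + (8/133)·log₂(8/133) + (43/133)·log₂(43/133))
  = 1.7385 bits

1.7385 bits


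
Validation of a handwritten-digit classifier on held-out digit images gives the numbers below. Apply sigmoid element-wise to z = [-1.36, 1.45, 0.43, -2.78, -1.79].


σ(-1.36) = 1/(1+e^1.36) = 0.2042
σ(1.45) = 1/(1+e^-1.45) = 0.81
σ(0.43) = 1/(1+e^-0.43) = 0.6059
σ(-2.78) = 1/(1+e^2.78) = 0.0584
σ(-1.79) = 1/(1+e^1.79) = 0.1431
result = [0.2042, 0.81, 0.6059, 0.0584, 0.1431]

[0.2042, 0.81, 0.6059, 0.0584, 0.1431]


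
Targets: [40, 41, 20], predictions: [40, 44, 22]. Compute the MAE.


Absolute errors: |40-40|=0, |41-44|=3, |20-22|=2
Sum = 5
MAE = 5/3 = 5/3

5/3


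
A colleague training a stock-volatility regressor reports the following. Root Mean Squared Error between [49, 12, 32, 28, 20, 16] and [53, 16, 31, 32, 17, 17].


MSE = 59/6 = 9.8333
RMSE = √(59/6) = 3.1358

3.1358


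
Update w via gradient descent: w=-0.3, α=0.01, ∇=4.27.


w_new = w - α·∇
= -0.3 - 0.01·4.27
= -0.3 - 0.0427
= -0.3427

-0.3427


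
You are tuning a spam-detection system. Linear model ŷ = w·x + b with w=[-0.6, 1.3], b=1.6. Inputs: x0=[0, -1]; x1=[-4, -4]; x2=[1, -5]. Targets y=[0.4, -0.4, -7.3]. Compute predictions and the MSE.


ŷ0 = (-0.6)·(0) + (1.3)·(-1) + 1.6 = 0.3
ŷ1 = (-0.6)·(-4) + (1.3)·(-4) + 1.6 = -1.2
ŷ2 = (-0.6)·(1) + (1.3)·(-5) + 1.6 = -5.5
errors² = [0.01, 0.64, 3.24]
MSE = 3.8900/3 = 1.2967

1.2967


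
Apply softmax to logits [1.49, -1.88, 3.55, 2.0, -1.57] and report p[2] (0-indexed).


Exponentials: e^1.49=4.4371, e^-1.88=0.1526, e^3.55=34.8133, e^2.0=7.3891, e^-1.57=0.208
Sum = 47.0001
Softmax = [0.0944, 0.0032, 0.7407, 0.1572, 0.0044]
p[2] = 34.8133/47.0001 = 0.7407

0.7407


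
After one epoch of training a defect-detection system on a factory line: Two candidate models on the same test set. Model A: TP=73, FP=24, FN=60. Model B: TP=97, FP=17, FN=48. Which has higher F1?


Model A: P=73/97=0.7526, R=73/133=0.5489, F1=2PR/(P+R)=2TP/(2TP+FP+FN)=146/230=0.6348
Model B: P=97/114=0.8509, R=97/145=0.669, F1=2PR/(P+R)=2TP/(2TP+FP+FN)=194/259=0.749
0.6348 < 0.749 → Model B

Model B


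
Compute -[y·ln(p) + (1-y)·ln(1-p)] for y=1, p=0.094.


BCE = -[y·ln(p) + (1-y)·ln(1-p)]
= -1·ln(0.094) - 0
= -ln(0.094) = 2.3645

2.3645


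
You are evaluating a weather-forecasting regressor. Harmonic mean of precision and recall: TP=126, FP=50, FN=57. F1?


Precision = 126/176 = 0.7159
Recall = 126/183 = 0.6885
F1 = 2·P·R/(P+R) = 2·TP/(2·TP+FP+FN) = 252/(252+50+57) = 252/359 = 0.7019

0.7019


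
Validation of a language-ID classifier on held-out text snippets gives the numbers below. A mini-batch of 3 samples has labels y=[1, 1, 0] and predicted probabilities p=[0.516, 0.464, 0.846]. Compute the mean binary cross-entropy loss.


L[0] = -ln(0.516) = 0.6616
L[1] = -ln(0.464) = 0.7679
L[2] = -ln(1-0.846) = -ln(0.154) = 1.8708
mean = (0.6616 + 0.7679 + 1.8708)/3 = 1.1001

1.1001


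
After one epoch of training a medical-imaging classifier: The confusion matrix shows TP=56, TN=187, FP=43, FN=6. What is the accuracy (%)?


Accuracy = (TP+TN)/(TP+TN+FP+FN)
= (56+187)/(292)
= 243/292 = 83.22%

83.22%


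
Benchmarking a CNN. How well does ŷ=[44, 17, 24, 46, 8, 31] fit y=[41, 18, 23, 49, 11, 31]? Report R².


ȳ = 28.8333
SS_res = Σ(y-ŷ)² = 29
SS_tot = Σ(y-ȳ)² = 1028.83
R² = 1 - SS_res/SS_tot = 1 - 0.0282 = 0.9718

0.9718


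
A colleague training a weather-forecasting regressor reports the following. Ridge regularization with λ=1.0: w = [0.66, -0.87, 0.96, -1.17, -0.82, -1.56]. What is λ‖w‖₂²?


‖w‖₂² = (0.66)² + (-0.87)² + (0.96)² + (-1.17)² + (-0.82)² + (-1.56)²
     = 0.4356 + 0.7569 + 0.9216 + 1.3689 + 0.6724 + 2.4336
     = 6.589
λ·‖w‖₂² = 1.0·6.589 = 6.589

6.589


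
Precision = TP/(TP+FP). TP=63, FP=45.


Precision = TP/(TP+FP)
= 63/(63+45)
= 63/108 = 58.33%

58.33%


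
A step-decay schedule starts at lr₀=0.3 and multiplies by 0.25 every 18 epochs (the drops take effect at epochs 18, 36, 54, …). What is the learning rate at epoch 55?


n_drops = ⌊55/18⌋ = 3
lr = 0.3·0.25^3 = 0.3·0.015625 = 0.0046875

0.0046875


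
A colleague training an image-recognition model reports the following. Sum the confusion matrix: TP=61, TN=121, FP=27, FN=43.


Total = TP + TN + FP + FN
= 61 + 121 + 27 + 43
= 252
(Predicted positive: 88, predicted negative: 164)

252


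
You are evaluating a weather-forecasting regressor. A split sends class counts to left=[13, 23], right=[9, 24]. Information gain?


Parent = [22, 47], H_parent = 0.9031
H_left = 0.9436 (n=36), H_right = 0.8454 (n=33)
H_children = (36/69)·0.9436 + (33/69)·0.8454 = 0.8966
IG = 0.9031 - 0.8966 = 0.0065

0.0065


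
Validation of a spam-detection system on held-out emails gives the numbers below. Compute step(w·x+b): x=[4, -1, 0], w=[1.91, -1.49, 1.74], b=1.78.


z = (4)·(1.91) + (-1)·(-1.49) + (0)·(1.74) + 1.78
  = 10.91
step(z) = 1 (z≥0)

1


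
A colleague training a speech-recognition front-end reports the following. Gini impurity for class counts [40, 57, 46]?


Probabilities: [40/143, 57/143, 46/143] ≈ [0.2797, 0.3986, 0.3217]
Σpᵢ² = (1600 + 3249 + 2116)/143² = 6965/20449
Gini = 1 - Σpᵢ² = 1 - 6965/20449 = 0.6594

0.6594


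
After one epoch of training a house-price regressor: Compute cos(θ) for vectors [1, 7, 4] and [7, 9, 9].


A·B = 1·7 + 7·9 + 4·9 = 106
‖A‖ = √66 = 8.124, ‖B‖ = √211 = 14.5258
cos = 106/(√66·√211) = 106/√13926 = 0.8982

0.8982


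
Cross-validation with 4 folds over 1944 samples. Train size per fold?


Fold size = 1944/4 = 486
Training per fold = 1944 - 486 = 1458

1458


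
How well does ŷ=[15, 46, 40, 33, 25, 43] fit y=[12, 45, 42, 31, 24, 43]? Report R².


ȳ = 32.8333
SS_res = Σ(y-ŷ)² = 19
SS_tot = Σ(y-ȳ)² = 850.83
R² = 1 - SS_res/SS_tot = 1 - 0.0223 = 0.9777

0.9777


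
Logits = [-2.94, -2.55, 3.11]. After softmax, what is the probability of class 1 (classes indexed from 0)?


Exponentials: e^-2.94=0.0529, e^-2.55=0.0781, e^3.11=22.421
Sum = 22.552
Softmax = [0.0023, 0.0035, 0.9942]
p[1] = 0.0781/22.552 = 0.0035

0.0035


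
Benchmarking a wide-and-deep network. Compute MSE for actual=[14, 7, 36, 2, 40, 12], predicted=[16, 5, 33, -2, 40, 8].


Squared errors: (14-16)²=4, (7-5)²=4, (36-33)²=9, (2+ 2)²=16, (40-40)²=0, (12-8)²=16
Sum = 49
MSE = 49/6 = 49/6

49/6


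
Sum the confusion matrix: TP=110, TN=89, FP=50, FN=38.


Total = TP + TN + FP + FN
= 110 + 89 + 50 + 38
= 287
(Predicted positive: 160, predicted negative: 127)

287


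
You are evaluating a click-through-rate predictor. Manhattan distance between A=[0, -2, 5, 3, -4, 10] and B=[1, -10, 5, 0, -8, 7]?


d = |0-1| + |-2+ 10| + |5-5| + |3-0| + |-4+ 8| + |10-7|
  = 1 + 8 + 0 + 3 + 4 + 3
  = 19

19


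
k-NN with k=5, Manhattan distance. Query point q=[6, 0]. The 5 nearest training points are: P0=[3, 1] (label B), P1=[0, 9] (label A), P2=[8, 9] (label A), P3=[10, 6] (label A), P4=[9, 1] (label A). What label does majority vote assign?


d(q,P0) = 4  (label B)
d(q,P1) = 15  (label A)
d(q,P2) = 11  (label A)
d(q,P3) = 10  (label A)
d(q,P4) = 4  (label A)
Votes: A=4, B=1
Majority → A

A


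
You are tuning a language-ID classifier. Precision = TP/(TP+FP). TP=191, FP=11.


Precision = TP/(TP+FP)
= 191/(191+11)
= 191/202 = 94.55%

94.55%


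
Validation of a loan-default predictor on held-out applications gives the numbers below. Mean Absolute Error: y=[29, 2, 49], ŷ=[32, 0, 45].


Absolute errors: |29-32|=3, |2-0|=2, |49-45|=4
Sum = 9
MAE = 9/3 = 3

3


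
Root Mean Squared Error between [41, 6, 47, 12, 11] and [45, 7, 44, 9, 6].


MSE = 60/5 = 12
RMSE = √(60/5) = 3.4641

3.4641


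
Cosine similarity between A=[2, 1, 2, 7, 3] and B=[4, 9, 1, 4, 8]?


A·B = 2·4 + 1·9 + 2·1 + 7·4 + 3·8 = 71
‖A‖ = √67 = 8.1854, ‖B‖ = √178 = 13.3417
cos = 71/(√67·√178) = 71/√11926 = 0.6501

0.6501


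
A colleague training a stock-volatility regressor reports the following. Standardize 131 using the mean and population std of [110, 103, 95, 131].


μ = 109.75, σ = 13.3674
z = (131 - 109.75)/13.3674 = 1.5897

1.5897


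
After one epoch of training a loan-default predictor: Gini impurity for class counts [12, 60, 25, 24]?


Probabilities: [12/121, 60/121, 25/121, 24/121] ≈ [0.0992, 0.4959, 0.2066, 0.1983]
Σpᵢ² = (144 + 3600 + 625 + 576)/121² = 4945/14641
Gini = 1 - Σpᵢ² = 1 - 4945/14641 = 0.6622

0.6622


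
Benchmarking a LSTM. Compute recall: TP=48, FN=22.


Recall = TP/(TP+FN)
= 48/(48+22)
= 48/70 = 68.57%

68.57%


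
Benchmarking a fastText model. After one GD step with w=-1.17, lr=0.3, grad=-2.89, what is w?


w_new = w - α·∇
= -1.17 - 0.3·-2.89
= -1.17 + 0.867
= -0.303

-0.303


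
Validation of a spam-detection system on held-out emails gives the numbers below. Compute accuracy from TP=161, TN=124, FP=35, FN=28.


Accuracy = (TP+TN)/(TP+TN+FP+FN)
= (161+124)/(348)
= 285/348 = 81.9%

81.9%


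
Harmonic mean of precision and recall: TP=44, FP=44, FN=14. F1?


Precision = 44/88 = 0.5
Recall = 44/58 = 0.7586
F1 = 2·P·R/(P+R) = 2·TP/(2·TP+FP+FN) = 88/(88+44+14) = 88/146 = 0.6027

0.6027


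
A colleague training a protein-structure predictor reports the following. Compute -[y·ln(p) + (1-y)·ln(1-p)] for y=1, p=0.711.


BCE = -[y·ln(p) + (1-y)·ln(1-p)]
= -1·ln(0.711) - 0
= -ln(0.711) = 0.3411

0.3411


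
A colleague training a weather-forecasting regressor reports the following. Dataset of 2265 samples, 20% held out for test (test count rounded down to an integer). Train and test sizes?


Test = ⌊2265·20/100⌋ = 453
Train = 2265 - 453 = 1812

Train: 1812, Test: 453


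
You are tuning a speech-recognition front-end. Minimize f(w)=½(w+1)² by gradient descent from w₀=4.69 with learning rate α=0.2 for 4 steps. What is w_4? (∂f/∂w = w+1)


step 1: grad = 4.69+1 = 5.69; w = 4.69 - 0.2·(5.69) = 3.552
step 2: grad = 3.552+1 = 4.552; w = 3.552 - 0.2·(4.552) = 2.6416
step 3: grad = 2.6416+1 = 3.6416; w = 2.6416 - 0.2·(3.6416) = 1.91328
step 4: grad = 1.91328+1 = 2.91328; w = 1.91328 - 0.2·(2.91328) = 1.330624

1.330624


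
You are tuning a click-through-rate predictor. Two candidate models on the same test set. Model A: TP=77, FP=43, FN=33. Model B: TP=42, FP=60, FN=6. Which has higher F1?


Model A: P=77/120=0.6417, R=77/110=0.7, F1=2PR/(P+R)=2TP/(2TP+FP+FN)=154/230=0.6696
Model B: P=42/102=0.4118, R=42/48=0.875, F1=2PR/(P+R)=2TP/(2TP+FP+FN)=84/150=0.56
0.6696 > 0.56 → Model A

Model A


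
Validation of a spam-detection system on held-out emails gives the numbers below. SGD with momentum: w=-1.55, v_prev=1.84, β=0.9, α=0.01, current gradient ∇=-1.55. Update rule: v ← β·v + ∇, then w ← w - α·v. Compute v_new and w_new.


v_new = 0.9·1.84 - 1.55 = 1.656 - 1.55 = 0.106
w_new = -1.55 - 0.01·0.106 = -1.55 - 0.00106 = -1.55106

v_new=0.106, w_new=-1.55106


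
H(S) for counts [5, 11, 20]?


Probabilities: [5/36, 11/36, 20/36] ≈ [0.1389, 0.3056, 0.5556]
H = -((5/36)·log₂(5/36) + (11/36)·log₂(11/36) + (20/36)·log₂(20/36))
  = 1.3893 bits

1.3893 bits


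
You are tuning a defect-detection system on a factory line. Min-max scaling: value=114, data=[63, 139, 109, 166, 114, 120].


min=63, max=166
(114-63)/(166-63) = 51/103 = 0.4951

0.4951


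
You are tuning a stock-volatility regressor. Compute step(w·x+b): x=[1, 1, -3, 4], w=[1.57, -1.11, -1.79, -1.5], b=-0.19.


z = (1)·(1.57) + (1)·(-1.11) + (-3)·(-1.79) + (4)·(-1.5) - 0.19
  = -0.36
step(z) = 0 (z<0)

0


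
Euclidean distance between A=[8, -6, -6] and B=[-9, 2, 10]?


d = √((8+ 9)² + (-6-2)² + (-6-10)²)
  = √(289 + 64 + 256)
  = √609 = 24.6779

24.6779


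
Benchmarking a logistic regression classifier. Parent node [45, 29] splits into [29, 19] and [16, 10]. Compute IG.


Parent = [45, 29], H_parent = 0.966
H_left = 0.9685 (n=48), H_right = 0.9612 (n=26)
H_children = (48/74)·0.9685 + (26/74)·0.9612 = 0.9659
IG = 0.966 - 0.9659 = 0.0001

0.0001


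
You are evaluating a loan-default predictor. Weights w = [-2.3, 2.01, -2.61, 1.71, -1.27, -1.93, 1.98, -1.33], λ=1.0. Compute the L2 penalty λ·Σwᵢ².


‖w‖₂² = (-2.3)² + (2.01)² + (-2.61)² + (1.71)² + (-1.27)² + (-1.93)² + (1.98)² + (-1.33)²
     = 5.29 + 4.0401 + 6.8121 + 2.9241 + 1.6129 + 3.7249 + 3.9204 + 1.7689
     = 30.0934
λ·‖w‖₂² = 1.0·30.0934 = 30.0934

30.0934


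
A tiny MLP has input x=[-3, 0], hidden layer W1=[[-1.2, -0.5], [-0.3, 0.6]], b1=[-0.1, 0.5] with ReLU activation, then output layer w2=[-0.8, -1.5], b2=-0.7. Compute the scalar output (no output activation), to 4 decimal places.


z1[0] = (-1.2)·(-3) + (-0.5)·(0) - 0.1 = 3.5
z1[1] = (-0.3)·(-3) + (0.6)·(0) + 0.5 = 1.4
h = ReLU(z1) = [3.5, 1.4]
output = (-0.8)·(3.5) + (-1.5)·(1.4) - 0.7 = -5.6

-5.6


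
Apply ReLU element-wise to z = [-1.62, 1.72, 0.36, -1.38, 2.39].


ReLU(-1.62) = max(0, -1.62) = 0.0
ReLU(1.72) = max(0, 1.72) = 1.72
ReLU(0.36) = max(0, 0.36) = 0.36
ReLU(-1.38) = max(0, -1.38) = 0.0
ReLU(2.39) = max(0, 2.39) = 2.39
result = [0.0, 1.72, 0.36, 0.0, 2.39]

[0.0, 1.72, 0.36, 0.0, 2.39]


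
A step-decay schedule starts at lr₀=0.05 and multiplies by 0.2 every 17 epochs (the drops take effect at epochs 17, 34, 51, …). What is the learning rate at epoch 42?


n_drops = ⌊42/17⌋ = 2
lr = 0.05·0.2^2 = 0.05·0.04 = 0.002

0.002


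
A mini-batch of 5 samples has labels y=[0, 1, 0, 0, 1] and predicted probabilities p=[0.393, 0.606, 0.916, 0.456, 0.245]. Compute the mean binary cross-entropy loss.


L[0] = -ln(1-0.393) = -ln(0.607) = 0.4992
L[1] = -ln(0.606) = 0.5009
L[2] = -ln(1-0.916) = -ln(0.084) = 2.4769
L[3] = -ln(1-0.456) = -ln(0.544) = 0.6088
L[4] = -ln(0.245) = 1.4065
mean = (0.4992 + 0.5009 + 2.4769 + 0.6088 + 1.4065)/5 = 1.0985

1.0985


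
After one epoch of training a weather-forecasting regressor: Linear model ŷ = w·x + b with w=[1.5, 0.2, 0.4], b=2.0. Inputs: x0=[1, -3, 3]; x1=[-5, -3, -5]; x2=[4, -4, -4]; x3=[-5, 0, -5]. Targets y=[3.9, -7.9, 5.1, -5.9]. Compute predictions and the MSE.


ŷ0 = (1.5)·(1) + (0.2)·(-3) + (0.4)·(3) + 2.0 = 4.1
ŷ1 = (1.5)·(-5) + (0.2)·(-3) + (0.4)·(-5) + 2.0 = -8.1
ŷ2 = (1.5)·(4) + (0.2)·(-4) + (0.4)·(-4) + 2.0 = 5.6
ŷ3 = (1.5)·(-5) + (0.2)·(0) + (0.4)·(-5) + 2.0 = -7.5
errors² = [0.04, 0.04, 0.25, 2.56]
MSE = 2.8900/4 = 0.7225

0.7225


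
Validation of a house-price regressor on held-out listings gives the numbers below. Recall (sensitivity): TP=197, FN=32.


Recall = TP/(TP+FN)
= 197/(197+32)
= 197/229 = 86.03%

86.03%


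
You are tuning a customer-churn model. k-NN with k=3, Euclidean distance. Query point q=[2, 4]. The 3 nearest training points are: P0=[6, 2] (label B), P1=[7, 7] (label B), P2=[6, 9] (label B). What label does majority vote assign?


d(q,P0) = 4.4721  (label B)
d(q,P1) = 5.831  (label B)
d(q,P2) = 6.4031  (label B)
Votes: A=0, B=3
Majority → B

B


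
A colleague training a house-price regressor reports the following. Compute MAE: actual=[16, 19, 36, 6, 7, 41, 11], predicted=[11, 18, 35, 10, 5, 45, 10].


Absolute errors: |16-11|=5, |19-18|=1, |36-35|=1, |6-10|=4, |7-5|=2, |41-45|=4, |11-10|=1
Sum = 18
MAE = 18/7 = 18/7

18/7


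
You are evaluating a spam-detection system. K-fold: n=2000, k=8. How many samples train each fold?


Fold size = 2000/8 = 250
Training per fold = 2000 - 250 = 1750

1750


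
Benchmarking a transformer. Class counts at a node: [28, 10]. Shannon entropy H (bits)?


Probabilities: [28/38, 10/38] ≈ [0.7368, 0.2632]
H = -((28/38)·log₂(28/38) + (10/38)·log₂(10/38))
  = 0.8315 bits

0.8315 bits


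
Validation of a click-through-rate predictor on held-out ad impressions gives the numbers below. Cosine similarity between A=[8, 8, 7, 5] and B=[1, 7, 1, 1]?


A·B = 8·1 + 8·7 + 7·1 + 5·1 = 76
‖A‖ = √202 = 14.2127, ‖B‖ = √52 = 7.2111
cos = 76/(√202·√52) = 76/√10504 = 0.7415

0.7415


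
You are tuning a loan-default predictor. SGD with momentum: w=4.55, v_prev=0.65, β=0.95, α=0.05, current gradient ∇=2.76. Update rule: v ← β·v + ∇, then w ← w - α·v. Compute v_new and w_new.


v_new = 0.95·0.65 + 2.76 = 0.6175 + 2.76 = 3.3775
w_new = 4.55 - 0.05·3.3775 = 4.55 - 0.168875 = 4.381125

v_new=3.3775, w_new=4.381125


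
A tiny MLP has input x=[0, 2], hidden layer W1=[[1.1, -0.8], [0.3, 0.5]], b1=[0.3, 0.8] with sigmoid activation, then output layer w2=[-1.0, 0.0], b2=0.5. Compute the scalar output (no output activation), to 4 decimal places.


z1[0] = (1.1)·(0) + (-0.8)·(2) + 0.3 = -1.3
z1[1] = (0.3)·(0) + (0.5)·(2) + 0.8 = 1.8
h = sigmoid(z1) = [0.2142, 0.8581]
output = (-1.0)·(0.2142) + (0.0)·(0.8581) + 0.5 = 0.2858

0.2858


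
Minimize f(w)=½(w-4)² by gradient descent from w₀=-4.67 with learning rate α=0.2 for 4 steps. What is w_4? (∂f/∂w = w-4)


step 1: grad = -4.67-4 = -8.67; w = -4.67 - 0.2·(-8.67) = -2.936
step 2: grad = -2.936-4 = -6.936; w = -2.936 - 0.2·(-6.936) = -1.5488
step 3: grad = -1.5488-4 = -5.5488; w = -1.5488 - 0.2·(-5.5488) = -0.43904
step 4: grad = -0.43904-4 = -4.43904; w = -0.43904 - 0.2·(-4.43904) = 0.448768

0.448768


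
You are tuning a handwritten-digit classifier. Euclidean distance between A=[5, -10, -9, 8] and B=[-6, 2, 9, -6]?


d = √((5+ 6)² + (-10-2)² + (-9-9)² + (8+ 6)²)
  = √(121 + 144 + 324 + 196)
  = √785 = 28.0179

28.0179


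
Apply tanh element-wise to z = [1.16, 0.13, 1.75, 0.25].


tanh(1.16) = 0.821
tanh(0.13) = 0.1293
tanh(1.75) = 0.9414
tanh(0.25) = 0.2449
result = [0.821, 0.1293, 0.9414, 0.2449]

[0.821, 0.1293, 0.9414, 0.2449]


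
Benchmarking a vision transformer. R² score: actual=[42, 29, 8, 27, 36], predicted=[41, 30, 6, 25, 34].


ȳ = 28.4
SS_res = Σ(y-ŷ)² = 14
SS_tot = Σ(y-ȳ)² = 661.2
R² = 1 - SS_res/SS_tot = 1 - 0.0212 = 0.9788

0.9788


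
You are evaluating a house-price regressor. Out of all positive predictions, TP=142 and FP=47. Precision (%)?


Precision = TP/(TP+FP)
= 142/(142+47)
= 142/189 = 75.13%

75.13%


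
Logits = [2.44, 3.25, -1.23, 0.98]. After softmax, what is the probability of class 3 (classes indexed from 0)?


Exponentials: e^2.44=11.473, e^3.25=25.7903, e^-1.23=0.2923, e^0.98=2.6645
Sum = 40.2201
Softmax = [0.2853, 0.6412, 0.0073, 0.0662]
p[3] = 2.6645/40.2201 = 0.0662

0.0662


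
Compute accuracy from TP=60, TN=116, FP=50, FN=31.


Accuracy = (TP+TN)/(TP+TN+FP+FN)
= (60+116)/(257)
= 176/257 = 68.48%

68.48%


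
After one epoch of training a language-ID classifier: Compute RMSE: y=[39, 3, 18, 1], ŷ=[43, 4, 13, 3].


MSE = 46/4 = 11.5
RMSE = √(46/4) = 3.3912

3.3912


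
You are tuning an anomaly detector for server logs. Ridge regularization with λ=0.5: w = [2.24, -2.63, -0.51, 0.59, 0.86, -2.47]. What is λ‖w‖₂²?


‖w‖₂² = (2.24)² + (-2.63)² + (-0.51)² + (0.59)² + (0.86)² + (-2.47)²
     = 5.0176 + 6.9169 + 0.2601 + 0.3481 + 0.7396 + 6.1009
     = 19.3832
λ·‖w‖₂² = 0.5·19.3832 = 9.6916

9.6916


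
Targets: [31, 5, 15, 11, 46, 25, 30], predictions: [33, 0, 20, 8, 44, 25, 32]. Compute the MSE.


Squared errors: (31-33)²=4, (5-0)²=25, (15-20)²=25, (11-8)²=9, (46-44)²=4, (25-25)²=0, (30-32)²=4
Sum = 71
MSE = 71/7 = 71/7

71/7


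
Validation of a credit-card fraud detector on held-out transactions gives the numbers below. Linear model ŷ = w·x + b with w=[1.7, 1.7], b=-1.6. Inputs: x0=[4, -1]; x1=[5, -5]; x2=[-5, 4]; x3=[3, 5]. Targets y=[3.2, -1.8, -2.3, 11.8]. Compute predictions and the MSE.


ŷ0 = (1.7)·(4) + (1.7)·(-1) - 1.6 = 3.5
ŷ1 = (1.7)·(5) + (1.7)·(-5) - 1.6 = -1.6
ŷ2 = (1.7)·(-5) + (1.7)·(4) - 1.6 = -3.3
ŷ3 = (1.7)·(3) + (1.7)·(5) - 1.6 = 12.0
errors² = [0.09, 0.04, 1.0, 0.04]
MSE = 1.1700/4 = 0.2925

0.2925


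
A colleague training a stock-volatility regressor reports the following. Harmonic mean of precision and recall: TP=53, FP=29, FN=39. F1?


Precision = 53/82 = 0.6463
Recall = 53/92 = 0.5761
F1 = 2·P·R/(P+R) = 2·TP/(2·TP+FP+FN) = 106/(106+29+39) = 106/174 = 0.6092

0.6092


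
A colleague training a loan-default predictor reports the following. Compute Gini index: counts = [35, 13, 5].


Probabilities: [35/53, 13/53, 5/53] ≈ [0.6604, 0.2453, 0.0943]
Σpᵢ² = (1225 + 169 + 25)/53² = 1419/2809
Gini = 1 - Σpᵢ² = 1 - 1419/2809 = 0.4948

0.4948


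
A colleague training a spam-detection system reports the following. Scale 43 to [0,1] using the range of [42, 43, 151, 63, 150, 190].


min=42, max=190
(43-42)/(190-42) = 1/148 = 0.0068

0.0068


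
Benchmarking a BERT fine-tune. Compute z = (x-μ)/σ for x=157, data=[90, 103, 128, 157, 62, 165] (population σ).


μ = 117.5, σ = 36.4543
z = (157 - 117.5)/36.4543 = 1.0835

1.0835


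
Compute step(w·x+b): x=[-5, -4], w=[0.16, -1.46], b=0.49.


z = (-5)·(0.16) + (-4)·(-1.46) + 0.49
  = 5.53
step(z) = 1 (z≥0)

1


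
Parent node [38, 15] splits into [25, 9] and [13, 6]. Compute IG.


Parent = [38, 15], H_parent = 0.8595
H_left = 0.8338 (n=34), H_right = 0.8997 (n=19)
H_children = (34/53)·0.8338 + (19/53)·0.8997 = 0.8574
IG = 0.8595 - 0.8574 = 0.0021

0.0021


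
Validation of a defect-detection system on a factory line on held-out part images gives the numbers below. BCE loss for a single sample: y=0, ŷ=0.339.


BCE = -[y·ln(p) + (1-y)·ln(1-p)]
= -0 - 1·ln(1-0.339)
= -ln(0.661) = 0.414

0.414


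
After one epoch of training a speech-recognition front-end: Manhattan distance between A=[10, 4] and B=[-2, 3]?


d = |10+ 2| + |4-3|
  = 12 + 1
  = 13

13


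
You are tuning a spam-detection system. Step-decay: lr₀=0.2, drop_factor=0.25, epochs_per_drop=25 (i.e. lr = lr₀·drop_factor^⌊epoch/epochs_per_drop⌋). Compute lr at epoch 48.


n_drops = ⌊48/25⌋ = 1
lr = 0.2·0.25^1 = 0.2·0.25 = 0.05

0.05


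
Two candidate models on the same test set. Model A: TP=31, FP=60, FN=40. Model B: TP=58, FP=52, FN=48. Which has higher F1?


Model A: P=31/91=0.3407, R=31/71=0.4366, F1=2PR/(P+R)=2TP/(2TP+FP+FN)=62/162=0.3827
Model B: P=58/110=0.5273, R=58/106=0.5472, F1=2PR/(P+R)=2TP/(2TP+FP+FN)=116/216=0.537
0.3827 < 0.537 → Model B

Model B


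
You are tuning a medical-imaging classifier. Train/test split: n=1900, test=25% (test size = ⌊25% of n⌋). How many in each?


Test = ⌊1900·25/100⌋ = 475
Train = 1900 - 475 = 1425

Train: 1425, Test: 475


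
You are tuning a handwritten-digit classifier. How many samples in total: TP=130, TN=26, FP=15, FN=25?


Total = TP + TN + FP + FN
= 130 + 26 + 15 + 25
= 196
(Predicted positive: 145, predicted negative: 51)

196


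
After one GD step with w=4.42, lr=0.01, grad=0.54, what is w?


w_new = w - α·∇
= 4.42 - 0.01·0.54
= 4.42 - 0.0054
= 4.4146

4.4146


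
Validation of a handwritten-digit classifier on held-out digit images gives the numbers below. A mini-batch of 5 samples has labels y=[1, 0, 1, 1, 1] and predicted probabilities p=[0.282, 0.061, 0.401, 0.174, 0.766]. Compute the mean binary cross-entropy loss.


L[0] = -ln(0.282) = 1.2658
L[1] = -ln(1-0.061) = -ln(0.939) = 0.0629
L[2] = -ln(0.401) = 0.9138
L[3] = -ln(0.174) = 1.7487
L[4] = -ln(0.766) = 0.2666
mean = (1.2658 + 0.0629 + 0.9138 + 1.7487 + 0.2666)/5 = 0.8516

0.8516


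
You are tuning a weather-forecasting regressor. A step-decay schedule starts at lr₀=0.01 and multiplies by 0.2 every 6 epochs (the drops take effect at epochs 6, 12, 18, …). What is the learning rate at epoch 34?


n_drops = ⌊34/6⌋ = 5
lr = 0.01·0.2^5 = 0.01·0.00032 = 0.0000032

0.0000032


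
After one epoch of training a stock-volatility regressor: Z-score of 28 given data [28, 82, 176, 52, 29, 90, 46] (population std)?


μ = 71.8571, σ = 47.9596
z = (28 - 71.8571)/47.9596 = -0.9145

-0.9145


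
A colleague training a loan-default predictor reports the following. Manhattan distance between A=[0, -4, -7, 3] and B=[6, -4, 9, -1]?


d = |0-6| + |-4+ 4| + |-7-9| + |3+ 1|
  = 6 + 0 + 16 + 4
  = 26

26


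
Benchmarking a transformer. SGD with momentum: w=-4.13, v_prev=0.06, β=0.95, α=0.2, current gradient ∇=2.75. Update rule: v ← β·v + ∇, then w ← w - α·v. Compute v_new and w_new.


v_new = 0.95·0.06 + 2.75 = 0.057 + 2.75 = 2.807
w_new = -4.13 - 0.2·2.807 = -4.13 - 0.5614 = -4.6914

v_new=2.807, w_new=-4.6914


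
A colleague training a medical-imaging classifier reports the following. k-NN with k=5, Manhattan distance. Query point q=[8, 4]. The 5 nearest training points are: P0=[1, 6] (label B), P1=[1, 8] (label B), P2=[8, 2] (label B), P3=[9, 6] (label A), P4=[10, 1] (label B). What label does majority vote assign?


d(q,P0) = 9  (label B)
d(q,P1) = 11  (label B)
d(q,P2) = 2  (label B)
d(q,P3) = 3  (label A)
d(q,P4) = 5  (label B)
Votes: A=1, B=4
Majority → B

B


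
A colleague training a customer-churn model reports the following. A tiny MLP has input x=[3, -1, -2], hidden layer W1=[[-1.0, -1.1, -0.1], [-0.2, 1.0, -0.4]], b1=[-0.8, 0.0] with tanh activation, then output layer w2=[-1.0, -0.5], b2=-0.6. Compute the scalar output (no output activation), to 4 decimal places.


z1[0] = (-1.0)·(3) + (-1.1)·(-1) + (-0.1)·(-2) - 0.8 = -2.5
z1[1] = (-0.2)·(3) + (1.0)·(-1) + (-0.4)·(-2) + 0.0 = -0.8
h = tanh(z1) = [-0.9866, -0.664]
output = (-1.0)·(-0.9866) + (-0.5)·(-0.664) - 0.6 = 0.7186

0.7186


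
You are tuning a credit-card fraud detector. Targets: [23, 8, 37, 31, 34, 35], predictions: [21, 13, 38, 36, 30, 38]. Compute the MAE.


Absolute errors: |23-21|=2, |8-13|=5, |37-38|=1, |31-36|=5, |34-30|=4, |35-38|=3
Sum = 20
MAE = 20/6 = 10/3

10/3


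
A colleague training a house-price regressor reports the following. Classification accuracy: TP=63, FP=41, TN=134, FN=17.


Accuracy = (TP+TN)/(TP+TN+FP+FN)
= (63+134)/(255)
= 197/255 = 77.25%

77.25%


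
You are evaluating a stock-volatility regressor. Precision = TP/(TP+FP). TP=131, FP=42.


Precision = TP/(TP+FP)
= 131/(131+42)
= 131/173 = 75.72%

75.72%


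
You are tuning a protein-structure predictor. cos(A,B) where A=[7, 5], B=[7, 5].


A·B = 7·7 + 5·5 = 74
‖A‖ = √74 = 8.6023, ‖B‖ = √74 = 8.6023
cos = 74/(√74·√74) = 74/√5476 = 1.0

1.0


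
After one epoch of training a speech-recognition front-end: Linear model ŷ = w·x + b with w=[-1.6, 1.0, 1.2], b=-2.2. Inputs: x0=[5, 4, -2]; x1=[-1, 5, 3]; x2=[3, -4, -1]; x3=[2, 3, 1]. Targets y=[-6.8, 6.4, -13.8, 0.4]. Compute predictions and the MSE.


ŷ0 = (-1.6)·(5) + (1.0)·(4) + (1.2)·(-2) - 2.2 = -8.6
ŷ1 = (-1.6)·(-1) + (1.0)·(5) + (1.2)·(3) - 2.2 = 8.0
ŷ2 = (-1.6)·(3) + (1.0)·(-4) + (1.2)·(-1) - 2.2 = -12.2
ŷ3 = (-1.6)·(2) + (1.0)·(3) + (1.2)·(1) - 2.2 = -1.2
errors² = [3.24, 2.56, 2.56, 2.56]
MSE = 10.9200/4 = 2.73

2.73


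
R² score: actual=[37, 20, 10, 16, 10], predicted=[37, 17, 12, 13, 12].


ȳ = 18.6
SS_res = Σ(y-ŷ)² = 26
SS_tot = Σ(y-ȳ)² = 495.2
R² = 1 - SS_res/SS_tot = 1 - 0.0525 = 0.9475

0.9475


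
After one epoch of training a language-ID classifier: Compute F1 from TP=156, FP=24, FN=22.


Precision = 156/180 = 0.8667
Recall = 156/178 = 0.8764
F1 = 2·P·R/(P+R) = 2·TP/(2·TP+FP+FN) = 312/(312+24+22) = 312/358 = 0.8715

0.8715


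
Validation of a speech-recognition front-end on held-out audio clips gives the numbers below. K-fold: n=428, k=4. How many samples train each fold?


Fold size = 428/4 = 107
Training per fold = 428 - 107 = 321

321


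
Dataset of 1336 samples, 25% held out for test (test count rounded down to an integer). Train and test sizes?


Test = ⌊1336·25/100⌋ = 334
Train = 1336 - 334 = 1002

Train: 1002, Test: 334


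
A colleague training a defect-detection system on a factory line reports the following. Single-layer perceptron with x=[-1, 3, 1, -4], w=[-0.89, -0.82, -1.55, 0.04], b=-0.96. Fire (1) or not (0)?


z = (-1)·(-0.89) + (3)·(-0.82) + (1)·(-1.55) + (-4)·(0.04) - 0.96
  = -4.24
step(z) = 0 (z<0)

0


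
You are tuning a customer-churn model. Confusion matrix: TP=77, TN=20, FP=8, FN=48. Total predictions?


Total = TP + TN + FP + FN
= 77 + 20 + 8 + 48
= 153
(Predicted positive: 85, predicted negative: 68)

153


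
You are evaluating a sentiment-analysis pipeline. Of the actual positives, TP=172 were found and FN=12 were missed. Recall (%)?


Recall = TP/(TP+FN)
= 172/(172+12)
= 172/184 = 93.48%

93.48%


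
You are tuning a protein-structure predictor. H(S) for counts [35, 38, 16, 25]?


Probabilities: [35/114, 38/114, 16/114, 25/114] ≈ [0.307, 0.3333, 0.1404, 0.2193]
H = -((35/114)·log₂(35/114) + (38/114)·log₂(38/114) + (16/114)·log₂(16/114) + (25/114)·log₂(25/114))
  = 1.929 bits

1.929 bits


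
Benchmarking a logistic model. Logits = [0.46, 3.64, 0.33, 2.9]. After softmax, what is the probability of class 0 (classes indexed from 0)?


Exponentials: e^0.46=1.5841, e^3.64=38.0918, e^0.33=1.391, e^2.9=18.1741
Sum = 59.241
Softmax = [0.0267, 0.643, 0.0235, 0.3068]
p[0] = 1.5841/59.241 = 0.0267

0.0267


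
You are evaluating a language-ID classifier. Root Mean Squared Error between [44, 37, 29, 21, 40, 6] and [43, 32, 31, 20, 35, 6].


MSE = 56/6 = 9.3333
RMSE = √(56/6) = 3.0551

3.0551


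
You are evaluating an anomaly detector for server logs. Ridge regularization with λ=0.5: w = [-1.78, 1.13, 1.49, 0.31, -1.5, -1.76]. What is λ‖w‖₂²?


‖w‖₂² = (-1.78)² + (1.13)² + (1.49)² + (0.31)² + (-1.5)² + (-1.76)²
     = 3.1684 + 1.2769 + 2.2201 + 0.0961 + 2.25 + 3.0976
     = 12.1091
λ·‖w‖₂² = 0.5·12.1091 = 6.05455

6.05455


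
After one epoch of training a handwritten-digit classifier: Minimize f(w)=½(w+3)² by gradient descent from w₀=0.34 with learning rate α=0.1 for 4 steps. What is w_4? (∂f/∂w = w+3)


step 1: grad = 0.34+3 = 3.34; w = 0.34 - 0.1·(3.34) = 0.006
step 2: grad = 0.006+3 = 3.006; w = 0.006 - 0.1·(3.006) = -0.2946
step 3: grad = -0.2946+3 = 2.7054; w = -0.2946 - 0.1·(2.7054) = -0.56514
step 4: grad = -0.56514+3 = 2.43486; w = -0.56514 - 0.1·(2.43486) = -0.808626

-0.808626


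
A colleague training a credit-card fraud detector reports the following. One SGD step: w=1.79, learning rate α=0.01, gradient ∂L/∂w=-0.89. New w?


w_new = w - α·∇
= 1.79 - 0.01·-0.89
= 1.79 + 0.0089
= 1.7989

1.7989


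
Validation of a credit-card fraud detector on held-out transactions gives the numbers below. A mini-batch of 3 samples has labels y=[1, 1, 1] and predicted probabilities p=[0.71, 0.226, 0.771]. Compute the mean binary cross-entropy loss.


L[0] = -ln(0.71) = 0.3425
L[1] = -ln(0.226) = 1.4872
L[2] = -ln(0.771) = 0.2601
mean = (0.3425 + 1.4872 + 0.2601)/3 = 0.6966

0.6966


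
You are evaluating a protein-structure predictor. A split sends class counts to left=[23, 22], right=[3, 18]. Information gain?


Parent = [26, 40], H_parent = 0.9673
H_left = 0.9996 (n=45), H_right = 0.5917 (n=21)
H_children = (45/66)·0.9996 + (21/66)·0.5917 = 0.8698
IG = 0.9673 - 0.8698 = 0.0975

0.0975


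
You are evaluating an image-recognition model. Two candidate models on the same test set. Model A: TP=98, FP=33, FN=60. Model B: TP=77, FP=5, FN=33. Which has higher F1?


Model A: P=98/131=0.7481, R=98/158=0.6203, F1=2PR/(P+R)=2TP/(2TP+FP+FN)=196/289=0.6782
Model B: P=77/82=0.939, R=77/110=0.7, F1=2PR/(P+R)=2TP/(2TP+FP+FN)=154/192=0.8021
0.6782 < 0.8021 → Model B

Model B


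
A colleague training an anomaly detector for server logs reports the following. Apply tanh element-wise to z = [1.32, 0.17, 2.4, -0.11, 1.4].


tanh(1.32) = 0.8668
tanh(0.17) = 0.1684
tanh(2.4) = 0.9837
tanh(-0.11) = -0.1096
tanh(1.4) = 0.8854
result = [0.8668, 0.1684, 0.9837, -0.1096, 0.8854]

[0.8668, 0.1684, 0.9837, -0.1096, 0.8854]


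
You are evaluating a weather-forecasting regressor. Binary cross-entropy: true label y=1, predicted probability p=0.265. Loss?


BCE = -[y·ln(p) + (1-y)·ln(1-p)]
= -1·ln(0.265) - 0
= -ln(0.265) = 1.328

1.328


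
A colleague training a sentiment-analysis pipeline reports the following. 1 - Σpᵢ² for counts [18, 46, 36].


Probabilities: [18/100, 46/100, 36/100] ≈ [0.18, 0.46, 0.36]
Σpᵢ² = (324 + 2116 + 1296)/100² = 3736/10000
Gini = 1 - Σpᵢ² = 1 - 3736/10000 = 0.6264

0.6264


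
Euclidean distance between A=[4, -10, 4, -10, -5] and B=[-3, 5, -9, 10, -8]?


d = √((4+ 3)² + (-10-5)² + (4+ 9)² + (-10-10)² + (-5+ 8)²)
  = √(49 + 225 + 169 + 400 + 9)
  = √852 = 29.189

29.189


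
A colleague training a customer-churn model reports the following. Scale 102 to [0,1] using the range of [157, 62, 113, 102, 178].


min=62, max=178
(102-62)/(178-62) = 40/116 = 0.3448

0.3448


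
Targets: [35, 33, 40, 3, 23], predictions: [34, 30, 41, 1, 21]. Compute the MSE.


Squared errors: (35-34)²=1, (33-30)²=9, (40-41)²=1, (3-1)²=4, (23-21)²=4
Sum = 19
MSE = 19/5 = 19/5

19/5


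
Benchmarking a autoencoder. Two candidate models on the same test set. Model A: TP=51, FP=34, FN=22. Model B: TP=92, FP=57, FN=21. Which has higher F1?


Model A: P=51/85=0.6, R=51/73=0.6986, F1=2PR/(P+R)=2TP/(2TP+FP+FN)=102/158=0.6456
Model B: P=92/149=0.6174, R=92/113=0.8142, F1=2PR/(P+R)=2TP/(2TP+FP+FN)=184/262=0.7023
0.6456 < 0.7023 → Model B

Model B


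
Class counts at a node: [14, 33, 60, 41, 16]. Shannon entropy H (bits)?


Probabilities: [14/164, 33/164, 60/164, 41/164, 16/164] ≈ [0.0854, 0.2012, 0.3659, 0.25, 0.0976]
H = -((14/164)·log₂(14/164) + (33/164)·log₂(33/164) + (60/164)·log₂(60/164) + (41/164)·log₂(41/164) + (16/164)·log₂(16/164))
  = 2.1268 bits

2.1268 bits


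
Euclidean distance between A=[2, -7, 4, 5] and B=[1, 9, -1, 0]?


d = √((2-1)² + (-7-9)² + (4+ 1)² + (5-0)²)
  = √(1 + 256 + 25 + 25)
  = √307 = 17.5214

17.5214


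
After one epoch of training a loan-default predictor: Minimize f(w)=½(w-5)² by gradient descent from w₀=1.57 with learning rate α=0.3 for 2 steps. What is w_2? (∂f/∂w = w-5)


step 1: grad = 1.57-5 = -3.43; w = 1.57 - 0.3·(-3.43) = 2.599
step 2: grad = 2.599-5 = -2.401; w = 2.599 - 0.3·(-2.401) = 3.3193

3.3193


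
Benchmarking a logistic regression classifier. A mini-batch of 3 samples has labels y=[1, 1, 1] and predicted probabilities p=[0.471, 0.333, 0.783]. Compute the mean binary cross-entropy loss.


L[0] = -ln(0.471) = 0.7529
L[1] = -ln(0.333) = 1.0996
L[2] = -ln(0.783) = 0.2446
mean = (0.7529 + 1.0996 + 0.2446)/3 = 0.699

0.699


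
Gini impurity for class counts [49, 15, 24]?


Probabilities: [49/88, 15/88, 24/88] ≈ [0.5568, 0.1705, 0.2727]
Σpᵢ² = (2401 + 225 + 576)/88² = 3202/7744
Gini = 1 - Σpᵢ² = 1 - 3202/7744 = 0.5865

0.5865


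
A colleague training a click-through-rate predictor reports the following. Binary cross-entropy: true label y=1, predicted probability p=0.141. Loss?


BCE = -[y·ln(p) + (1-y)·ln(1-p)]
= -1·ln(0.141) - 0
= -ln(0.141) = 1.959

1.959


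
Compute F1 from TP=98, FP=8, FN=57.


Precision = 98/106 = 0.9245
Recall = 98/155 = 0.6323
F1 = 2·P·R/(P+R) = 2·TP/(2·TP+FP+FN) = 196/(196+8+57) = 196/261 = 0.751

0.751


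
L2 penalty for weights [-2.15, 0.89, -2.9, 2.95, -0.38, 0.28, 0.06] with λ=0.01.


‖w‖₂² = (-2.15)² + (0.89)² + (-2.9)² + (2.95)² + (-0.38)² + (0.28)² + (0.06)²
     = 4.6225 + 0.7921 + 8.41 + 8.7025 + 0.1444 + 0.0784 + 0.0036
     = 22.7535
λ·‖w‖₂² = 0.01·22.7535 = 0.227535

0.227535


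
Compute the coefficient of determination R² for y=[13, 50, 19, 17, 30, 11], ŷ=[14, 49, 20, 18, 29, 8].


ȳ = 23.3333
SS_res = Σ(y-ŷ)² = 14
SS_tot = Σ(y-ȳ)² = 1073.33
R² = 1 - SS_res/SS_tot = 1 - 0.013 = 0.987

0.987
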